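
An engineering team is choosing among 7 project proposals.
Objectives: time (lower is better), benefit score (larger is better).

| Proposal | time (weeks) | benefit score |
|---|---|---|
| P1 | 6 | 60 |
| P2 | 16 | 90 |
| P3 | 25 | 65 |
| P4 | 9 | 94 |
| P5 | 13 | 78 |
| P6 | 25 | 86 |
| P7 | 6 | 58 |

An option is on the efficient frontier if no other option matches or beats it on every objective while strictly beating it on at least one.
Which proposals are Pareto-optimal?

P1, P4

P1: not dominated.
P2: dominated by P4 (time 9≤16, benefit score 94≥90).
P3: dominated by P2 (time 16≤25, benefit score 90≥65).
P4: not dominated (best benefit score).
P5: dominated by P4 (time 9≤13, benefit score 94≥78).
P6: dominated by P2 (time 16≤25, benefit score 90≥86).
P7: dominated by P1 (time 6≤6, benefit score 60≥58).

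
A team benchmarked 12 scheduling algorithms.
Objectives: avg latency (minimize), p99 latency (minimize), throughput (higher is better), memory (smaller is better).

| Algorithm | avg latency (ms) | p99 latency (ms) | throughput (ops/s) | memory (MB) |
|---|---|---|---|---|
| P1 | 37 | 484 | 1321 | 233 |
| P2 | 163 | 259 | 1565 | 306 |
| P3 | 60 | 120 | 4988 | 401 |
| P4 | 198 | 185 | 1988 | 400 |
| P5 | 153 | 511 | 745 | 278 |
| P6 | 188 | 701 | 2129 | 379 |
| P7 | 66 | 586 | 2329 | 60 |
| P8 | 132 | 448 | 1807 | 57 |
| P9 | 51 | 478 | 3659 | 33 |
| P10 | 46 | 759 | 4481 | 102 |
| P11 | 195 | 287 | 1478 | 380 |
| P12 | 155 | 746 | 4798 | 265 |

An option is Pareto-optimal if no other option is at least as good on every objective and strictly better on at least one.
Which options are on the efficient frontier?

P1: not dominated (best avg latency).
P2: not dominated.
P3: not dominated (best p99 latency).
P4: not dominated.
P5: dominated by P1 (avg latency 37≤153, p99 latency 484≤511, throughput 1321≥745, memory 233≤278).
P6: dominated by P7 (avg latency 66≤188, p99 latency 586≤701, throughput 2329≥2129, memory 60≤379).
P7: dominated by P9 (avg latency 51≤66, p99 latency 478≤586, throughput 3659≥2329, memory 33≤60).
P8: not dominated.
P9: not dominated (best memory).
P10: not dominated.
P11: dominated by P2 (avg latency 163≤195, p99 latency 259≤287, throughput 1565≥1478, memory 306≤380).
P12: not dominated.

P1, P2, P3, P4, P8, P9, P10, P12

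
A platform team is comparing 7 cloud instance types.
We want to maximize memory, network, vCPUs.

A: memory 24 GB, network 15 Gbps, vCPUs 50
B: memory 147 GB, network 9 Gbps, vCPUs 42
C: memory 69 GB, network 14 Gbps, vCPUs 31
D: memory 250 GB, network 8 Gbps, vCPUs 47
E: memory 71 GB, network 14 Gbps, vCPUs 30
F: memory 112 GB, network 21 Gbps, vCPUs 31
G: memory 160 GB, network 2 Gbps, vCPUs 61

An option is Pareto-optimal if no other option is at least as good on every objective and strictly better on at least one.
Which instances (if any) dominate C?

F: memory 112≥69, network 21≥14, vCPUs 31≥31 — dominates C.
Others (A, B, D, E, G) are each worse than C on at least one objective.

F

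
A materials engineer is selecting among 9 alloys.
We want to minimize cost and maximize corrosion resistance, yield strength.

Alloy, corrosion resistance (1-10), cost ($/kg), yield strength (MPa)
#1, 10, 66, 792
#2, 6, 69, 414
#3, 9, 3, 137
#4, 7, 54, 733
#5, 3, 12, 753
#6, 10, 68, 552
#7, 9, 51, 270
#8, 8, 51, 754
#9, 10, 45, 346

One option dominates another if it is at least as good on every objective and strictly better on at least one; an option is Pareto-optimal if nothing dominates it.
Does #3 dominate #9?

No

#3 vs #9: #3 is worse on corrosion resistance (9 vs 10), so it does not dominate #9.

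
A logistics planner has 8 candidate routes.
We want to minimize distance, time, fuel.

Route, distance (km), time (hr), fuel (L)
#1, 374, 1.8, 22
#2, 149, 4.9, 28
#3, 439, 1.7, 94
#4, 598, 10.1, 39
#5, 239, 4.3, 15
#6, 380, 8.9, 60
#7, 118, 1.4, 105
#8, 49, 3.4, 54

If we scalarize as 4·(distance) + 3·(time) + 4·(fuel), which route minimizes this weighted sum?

#8

#1: 4·374 + 3·1.8 + 4·22 = 1589.4
#2: 4·149 + 3·4.9 + 4·28 = 722.7
#3: 4·439 + 3·1.7 + 4·94 = 2137.1
#4: 4·598 + 3·10.1 + 4·39 = 2578.3
#5: 4·239 + 3·4.3 + 4·15 = 1028.9
#6: 4·380 + 3·8.9 + 4·60 = 1786.7
#7: 4·118 + 3·1.4 + 4·105 = 896.2
#8: 4·49 + 3·3.4 + 4·54 = 422.2
Lowest: #8 at 422.2.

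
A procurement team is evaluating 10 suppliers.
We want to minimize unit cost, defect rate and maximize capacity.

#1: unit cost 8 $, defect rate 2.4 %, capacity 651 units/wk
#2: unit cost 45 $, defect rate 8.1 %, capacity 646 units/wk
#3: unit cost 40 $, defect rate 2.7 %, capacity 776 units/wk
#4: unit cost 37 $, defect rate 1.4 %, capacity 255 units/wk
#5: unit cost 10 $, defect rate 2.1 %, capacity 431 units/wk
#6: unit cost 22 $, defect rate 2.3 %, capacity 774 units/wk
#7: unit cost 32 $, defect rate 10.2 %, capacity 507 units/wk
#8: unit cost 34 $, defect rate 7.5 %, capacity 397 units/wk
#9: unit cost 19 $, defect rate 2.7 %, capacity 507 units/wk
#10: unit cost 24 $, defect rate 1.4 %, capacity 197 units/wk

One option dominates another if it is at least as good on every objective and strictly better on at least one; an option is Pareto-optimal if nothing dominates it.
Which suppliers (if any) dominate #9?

#1

#1: unit cost 8≤19, defect rate 2.4≤2.7, capacity 651≥507 — dominates #9.
Others (#2, #3, #4, #5, #6, #7, #8, #10) are each worse than #9 on at least one objective.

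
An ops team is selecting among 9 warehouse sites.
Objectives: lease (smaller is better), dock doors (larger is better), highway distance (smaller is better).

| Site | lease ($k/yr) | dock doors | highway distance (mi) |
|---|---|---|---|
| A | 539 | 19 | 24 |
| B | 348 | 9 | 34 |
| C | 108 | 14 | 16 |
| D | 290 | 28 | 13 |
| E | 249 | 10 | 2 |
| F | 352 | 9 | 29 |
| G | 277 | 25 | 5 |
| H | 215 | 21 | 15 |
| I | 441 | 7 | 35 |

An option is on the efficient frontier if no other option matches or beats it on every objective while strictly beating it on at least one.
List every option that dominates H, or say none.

A: worse on lease (539 vs 215).
B: worse on lease (348 vs 215).
C: worse on dock doors (14 vs 21).
D: worse on lease (290 vs 215).
E: worse on lease (249 vs 215).
F: worse on lease (352 vs 215).
G: worse on lease (277 vs 215).
I: worse on lease (441 vs 215).
No option dominates H.

none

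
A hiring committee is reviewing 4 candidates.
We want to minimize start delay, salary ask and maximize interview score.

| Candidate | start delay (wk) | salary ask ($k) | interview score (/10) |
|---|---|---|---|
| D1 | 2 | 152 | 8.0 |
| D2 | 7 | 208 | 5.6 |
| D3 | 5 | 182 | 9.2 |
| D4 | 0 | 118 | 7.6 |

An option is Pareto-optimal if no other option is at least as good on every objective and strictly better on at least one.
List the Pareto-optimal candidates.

D1: not dominated.
D2: dominated by D1 (start delay 2≤7, salary ask 152≤208, interview score 8.0≥5.6).
D3: not dominated (best interview score).
D4: not dominated (best start delay).

D1, D3, D4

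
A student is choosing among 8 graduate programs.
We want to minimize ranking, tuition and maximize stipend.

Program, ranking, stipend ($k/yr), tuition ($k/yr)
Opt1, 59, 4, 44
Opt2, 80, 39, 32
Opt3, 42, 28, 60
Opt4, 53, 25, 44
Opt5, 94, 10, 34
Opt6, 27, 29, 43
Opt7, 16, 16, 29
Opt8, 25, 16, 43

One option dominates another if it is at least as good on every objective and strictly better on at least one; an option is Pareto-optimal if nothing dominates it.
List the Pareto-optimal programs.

Opt2, Opt6, Opt7

Opt1: dominated by Opt4 (ranking 53≤59, stipend 25≥4, tuition 44≤44).
Opt2: not dominated (best stipend).
Opt3: dominated by Opt6 (ranking 27≤42, stipend 29≥28, tuition 43≤60).
Opt4: dominated by Opt6 (ranking 27≤53, stipend 29≥25, tuition 43≤44).
Opt5: dominated by Opt2 (ranking 80≤94, stipend 39≥10, tuition 32≤34).
Opt6: not dominated.
Opt7: not dominated (best ranking).
Opt8: dominated by Opt7 (ranking 16≤25, stipend 16≥16, tuition 29≤43).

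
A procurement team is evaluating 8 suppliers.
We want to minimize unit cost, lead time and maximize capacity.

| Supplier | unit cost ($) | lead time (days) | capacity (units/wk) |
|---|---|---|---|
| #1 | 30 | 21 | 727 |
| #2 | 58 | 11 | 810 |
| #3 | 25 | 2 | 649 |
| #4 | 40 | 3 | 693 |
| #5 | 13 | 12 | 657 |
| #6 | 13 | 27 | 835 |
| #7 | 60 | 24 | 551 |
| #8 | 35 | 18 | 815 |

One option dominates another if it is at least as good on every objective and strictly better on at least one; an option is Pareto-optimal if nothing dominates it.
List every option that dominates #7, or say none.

#1: unit cost 30≤60, lead time 21≤24, capacity 727≥551 — dominates #7.
#2: unit cost 58≤60, lead time 11≤24, capacity 810≥551 — dominates #7.
#3: unit cost 25≤60, lead time 2≤24, capacity 649≥551 — dominates #7.
#4: unit cost 40≤60, lead time 3≤24, capacity 693≥551 — dominates #7.
#5: unit cost 13≤60, lead time 12≤24, capacity 657≥551 — dominates #7.
#8: unit cost 35≤60, lead time 18≤24, capacity 815≥551 — dominates #7.
Others (#6) are each worse than #7 on at least one objective.

#1, #2, #3, #4, #5, #8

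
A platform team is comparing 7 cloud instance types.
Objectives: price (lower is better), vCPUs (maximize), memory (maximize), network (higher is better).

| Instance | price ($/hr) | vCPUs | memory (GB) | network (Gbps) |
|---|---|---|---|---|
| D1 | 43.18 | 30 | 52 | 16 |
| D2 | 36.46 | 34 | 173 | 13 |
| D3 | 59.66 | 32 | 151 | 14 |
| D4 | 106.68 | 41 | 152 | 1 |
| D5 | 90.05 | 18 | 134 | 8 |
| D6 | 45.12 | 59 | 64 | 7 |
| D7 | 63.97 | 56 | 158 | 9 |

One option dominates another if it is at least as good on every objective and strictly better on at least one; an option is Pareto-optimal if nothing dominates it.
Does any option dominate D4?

D7 vs D4: price 63.97≤106.68, vCPUs 56≥41, memory 158≥152, network 9≥1 — D7 is at least as good on every objective and strictly better on at least one, so D7 dominates D4.

Yes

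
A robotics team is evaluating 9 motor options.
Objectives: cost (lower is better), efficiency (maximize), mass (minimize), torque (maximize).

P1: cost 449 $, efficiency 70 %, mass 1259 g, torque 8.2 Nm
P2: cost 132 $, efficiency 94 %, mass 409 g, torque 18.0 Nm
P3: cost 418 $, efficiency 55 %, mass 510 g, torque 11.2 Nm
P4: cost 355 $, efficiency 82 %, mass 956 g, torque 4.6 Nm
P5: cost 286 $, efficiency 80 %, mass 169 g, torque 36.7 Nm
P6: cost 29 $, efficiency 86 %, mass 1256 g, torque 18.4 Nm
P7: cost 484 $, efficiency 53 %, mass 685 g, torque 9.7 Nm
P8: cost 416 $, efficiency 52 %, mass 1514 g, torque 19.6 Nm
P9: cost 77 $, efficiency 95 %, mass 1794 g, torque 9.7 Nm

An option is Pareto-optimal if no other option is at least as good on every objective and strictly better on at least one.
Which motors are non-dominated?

P2, P5, P6, P9

P1: dominated by P2 (cost 132≤449, efficiency 94≥70, mass 409≤1259, torque 18.0≥8.2).
P2: not dominated.
P3: dominated by P2 (cost 132≤418, efficiency 94≥55, mass 409≤510, torque 18.0≥11.2).
P4: dominated by P2 (cost 132≤355, efficiency 94≥82, mass 409≤956, torque 18.0≥4.6).
P5: not dominated (best mass).
P6: not dominated (best cost).
P7: dominated by P2 (cost 132≤484, efficiency 94≥53, mass 409≤685, torque 18.0≥9.7).
P8: dominated by P5 (cost 286≤416, efficiency 80≥52, mass 169≤1514, torque 36.7≥19.6).
P9: not dominated (best efficiency).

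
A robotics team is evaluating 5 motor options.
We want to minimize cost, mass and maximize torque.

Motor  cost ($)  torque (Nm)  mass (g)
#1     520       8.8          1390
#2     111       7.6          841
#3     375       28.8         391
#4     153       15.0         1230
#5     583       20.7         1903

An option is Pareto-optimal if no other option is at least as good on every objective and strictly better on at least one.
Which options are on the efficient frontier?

#1: dominated by #3 (cost 375≤520, torque 28.8≥8.8, mass 391≤1390).
#2: not dominated (best cost).
#3: not dominated (best torque).
#4: not dominated.
#5: dominated by #3 (cost 375≤583, torque 28.8≥20.7, mass 391≤1903).

#2, #3, #4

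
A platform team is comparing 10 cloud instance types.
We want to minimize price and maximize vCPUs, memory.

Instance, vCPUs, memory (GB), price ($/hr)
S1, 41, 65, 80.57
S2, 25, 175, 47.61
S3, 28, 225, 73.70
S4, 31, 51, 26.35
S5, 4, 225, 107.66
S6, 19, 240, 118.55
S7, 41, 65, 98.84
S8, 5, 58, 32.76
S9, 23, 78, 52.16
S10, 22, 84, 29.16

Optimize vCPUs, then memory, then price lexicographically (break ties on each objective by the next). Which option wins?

S1

First maximize vCPUs: best is 41, kept {S1, S7}.
Then maximize memory: best is 65, kept {S1, S7}.
Then minimize price: best is 80.57, kept {S1}.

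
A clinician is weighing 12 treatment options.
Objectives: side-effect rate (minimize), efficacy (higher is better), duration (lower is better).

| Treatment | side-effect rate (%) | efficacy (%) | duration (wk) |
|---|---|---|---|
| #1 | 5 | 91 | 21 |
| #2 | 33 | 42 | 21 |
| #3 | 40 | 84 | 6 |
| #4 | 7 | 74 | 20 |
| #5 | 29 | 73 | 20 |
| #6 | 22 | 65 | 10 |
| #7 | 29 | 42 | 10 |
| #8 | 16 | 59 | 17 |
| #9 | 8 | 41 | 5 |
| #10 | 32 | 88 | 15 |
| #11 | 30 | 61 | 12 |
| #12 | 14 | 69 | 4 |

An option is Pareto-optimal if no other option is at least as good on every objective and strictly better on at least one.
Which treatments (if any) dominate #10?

#1: worse on duration (21 vs 15).
#2: worse on side-effect rate (33 vs 32).
#3: worse on side-effect rate (40 vs 32).
#4: worse on efficacy (74 vs 88).
#5: worse on efficacy (73 vs 88).
#6: worse on efficacy (65 vs 88).
#7: worse on efficacy (42 vs 88).
#8: worse on efficacy (59 vs 88).
#9: worse on efficacy (41 vs 88).
#11: worse on efficacy (61 vs 88).
#12: worse on efficacy (69 vs 88).
No option dominates #10.

none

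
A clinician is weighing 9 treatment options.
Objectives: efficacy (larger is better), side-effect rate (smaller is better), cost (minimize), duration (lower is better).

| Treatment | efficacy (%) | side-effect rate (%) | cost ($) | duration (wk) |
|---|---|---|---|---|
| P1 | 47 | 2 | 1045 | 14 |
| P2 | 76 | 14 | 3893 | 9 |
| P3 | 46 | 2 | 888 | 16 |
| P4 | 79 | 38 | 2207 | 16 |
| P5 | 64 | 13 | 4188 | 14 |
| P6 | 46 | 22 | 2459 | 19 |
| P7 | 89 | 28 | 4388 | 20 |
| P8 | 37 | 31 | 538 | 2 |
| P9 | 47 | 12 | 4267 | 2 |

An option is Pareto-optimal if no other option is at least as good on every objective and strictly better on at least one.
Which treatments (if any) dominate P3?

P1: worse on cost (1045 vs 888).
P2: worse on side-effect rate (14 vs 2).
P4: worse on side-effect rate (38 vs 2).
P5: worse on side-effect rate (13 vs 2).
P6: worse on side-effect rate (22 vs 2).
P7: worse on side-effect rate (28 vs 2).
P8: worse on efficacy (37 vs 46).
P9: worse on side-effect rate (12 vs 2).
No option dominates P3.

none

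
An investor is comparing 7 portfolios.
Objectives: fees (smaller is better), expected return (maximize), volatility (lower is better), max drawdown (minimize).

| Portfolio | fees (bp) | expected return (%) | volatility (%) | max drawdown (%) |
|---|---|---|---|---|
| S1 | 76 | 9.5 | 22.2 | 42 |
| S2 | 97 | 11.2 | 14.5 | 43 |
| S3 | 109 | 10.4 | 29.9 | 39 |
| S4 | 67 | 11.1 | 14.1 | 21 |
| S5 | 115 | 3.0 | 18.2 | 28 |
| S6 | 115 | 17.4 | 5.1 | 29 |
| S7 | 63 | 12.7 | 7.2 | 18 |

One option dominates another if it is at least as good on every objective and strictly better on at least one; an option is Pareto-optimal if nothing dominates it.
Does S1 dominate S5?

S1 vs S5: S1 is worse on volatility (22.2 vs 18.2), so it does not dominate S5.

No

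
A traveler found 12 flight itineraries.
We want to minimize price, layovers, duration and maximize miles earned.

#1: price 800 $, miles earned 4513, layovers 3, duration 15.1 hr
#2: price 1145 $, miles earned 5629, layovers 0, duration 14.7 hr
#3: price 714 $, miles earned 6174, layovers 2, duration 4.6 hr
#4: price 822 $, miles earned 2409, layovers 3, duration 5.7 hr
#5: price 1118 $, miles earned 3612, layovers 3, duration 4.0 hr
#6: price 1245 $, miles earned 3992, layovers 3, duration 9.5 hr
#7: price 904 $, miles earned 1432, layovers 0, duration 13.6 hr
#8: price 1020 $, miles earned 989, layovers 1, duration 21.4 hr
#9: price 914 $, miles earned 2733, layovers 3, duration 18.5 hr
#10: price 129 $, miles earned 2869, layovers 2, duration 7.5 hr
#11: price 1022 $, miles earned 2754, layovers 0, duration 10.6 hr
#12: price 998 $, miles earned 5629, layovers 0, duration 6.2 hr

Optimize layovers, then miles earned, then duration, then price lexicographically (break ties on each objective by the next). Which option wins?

First minimize layovers: best is 0, kept {#2, #7, #11, #12}.
Then maximize miles earned: best is 5629, kept {#2, #12}.
Then minimize duration: best is 6.2, kept {#12}.

#12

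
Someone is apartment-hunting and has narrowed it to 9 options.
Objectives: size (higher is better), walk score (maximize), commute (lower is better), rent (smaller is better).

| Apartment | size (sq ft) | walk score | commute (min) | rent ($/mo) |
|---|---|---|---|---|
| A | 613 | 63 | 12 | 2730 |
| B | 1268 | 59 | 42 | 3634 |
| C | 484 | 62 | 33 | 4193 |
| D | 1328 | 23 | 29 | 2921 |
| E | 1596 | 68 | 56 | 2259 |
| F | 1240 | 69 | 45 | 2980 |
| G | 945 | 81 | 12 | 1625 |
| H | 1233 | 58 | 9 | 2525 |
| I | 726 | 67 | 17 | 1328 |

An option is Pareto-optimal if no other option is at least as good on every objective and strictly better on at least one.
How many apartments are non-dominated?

A: dominated by G (size 945≥613, walk score 81≥63, commute 12≤12, rent 1625≤2730).
B: not dominated.
C: dominated by A (size 613≥484, walk score 63≥62, commute 12≤33, rent 2730≤4193).
D: not dominated.
E: not dominated (best size).
F: not dominated.
G: not dominated (best walk score).
H: not dominated (best commute).
I: not dominated (best rent).
Pareto-optimal: B, D, E, F, G, H, I → 7.

7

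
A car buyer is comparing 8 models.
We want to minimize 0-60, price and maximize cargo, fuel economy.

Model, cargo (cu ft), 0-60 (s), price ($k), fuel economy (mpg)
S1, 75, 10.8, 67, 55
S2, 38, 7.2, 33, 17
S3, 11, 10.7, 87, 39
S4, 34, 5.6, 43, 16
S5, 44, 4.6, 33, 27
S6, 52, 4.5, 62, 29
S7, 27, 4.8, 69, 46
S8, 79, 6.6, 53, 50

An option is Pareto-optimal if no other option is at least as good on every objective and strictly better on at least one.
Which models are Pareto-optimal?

S1: not dominated (best fuel economy).
S2: dominated by S5 (cargo 44≥38, 0-60 4.6≤7.2, price 33≤33, fuel economy 27≥17).
S3: dominated by S7 (cargo 27≥11, 0-60 4.8≤10.7, price 69≤87, fuel economy 46≥39).
S4: dominated by S5 (cargo 44≥34, 0-60 4.6≤5.6, price 33≤43, fuel economy 27≥16).
S5: not dominated.
S6: not dominated (best 0-60).
S7: not dominated.
S8: not dominated (best cargo).

S1, S5, S6, S7, S8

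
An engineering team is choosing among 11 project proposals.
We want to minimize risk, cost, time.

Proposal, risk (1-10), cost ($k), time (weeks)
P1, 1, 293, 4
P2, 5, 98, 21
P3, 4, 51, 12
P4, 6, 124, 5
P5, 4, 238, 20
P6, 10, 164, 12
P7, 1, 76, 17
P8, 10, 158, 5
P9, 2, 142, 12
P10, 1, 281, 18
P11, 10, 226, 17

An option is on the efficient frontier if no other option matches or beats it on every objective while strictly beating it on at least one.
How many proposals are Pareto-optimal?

5

P1: not dominated (best time).
P2: dominated by P3 (risk 4≤5, cost 51≤98, time 12≤21).
P3: not dominated (best cost).
P4: not dominated.
P5: dominated by P3 (risk 4≤4, cost 51≤238, time 12≤20).
P6: dominated by P3 (risk 4≤10, cost 51≤164, time 12≤12).
P7: not dominated.
P8: dominated by P4 (risk 6≤10, cost 124≤158, time 5≤5).
P9: not dominated.
P10: dominated by P7 (risk 1≤1, cost 76≤281, time 17≤18).
P11: dominated by P3 (risk 4≤10, cost 51≤226, time 12≤17).
Pareto-optimal: P1, P3, P4, P7, P9 → 5.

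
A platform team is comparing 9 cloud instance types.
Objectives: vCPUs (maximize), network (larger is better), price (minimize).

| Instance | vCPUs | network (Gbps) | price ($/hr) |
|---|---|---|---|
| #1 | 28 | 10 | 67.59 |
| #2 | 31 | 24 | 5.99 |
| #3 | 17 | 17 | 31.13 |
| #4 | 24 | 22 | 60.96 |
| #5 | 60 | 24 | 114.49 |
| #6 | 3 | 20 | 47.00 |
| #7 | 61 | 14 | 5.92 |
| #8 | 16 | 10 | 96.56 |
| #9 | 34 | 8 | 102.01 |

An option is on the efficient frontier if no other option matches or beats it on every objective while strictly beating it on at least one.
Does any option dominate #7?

#1: worse on vCPUs (28 vs 61).
#2: worse on vCPUs (31 vs 61).
#3: worse on vCPUs (17 vs 61).
#4: worse on vCPUs (24 vs 61).
#5: worse on vCPUs (60 vs 61).
#6: worse on vCPUs (3 vs 61).
#8: worse on vCPUs (16 vs 61).
#9: worse on vCPUs (34 vs 61).
No option is at least as good as #7 on every objective and strictly better on one.

No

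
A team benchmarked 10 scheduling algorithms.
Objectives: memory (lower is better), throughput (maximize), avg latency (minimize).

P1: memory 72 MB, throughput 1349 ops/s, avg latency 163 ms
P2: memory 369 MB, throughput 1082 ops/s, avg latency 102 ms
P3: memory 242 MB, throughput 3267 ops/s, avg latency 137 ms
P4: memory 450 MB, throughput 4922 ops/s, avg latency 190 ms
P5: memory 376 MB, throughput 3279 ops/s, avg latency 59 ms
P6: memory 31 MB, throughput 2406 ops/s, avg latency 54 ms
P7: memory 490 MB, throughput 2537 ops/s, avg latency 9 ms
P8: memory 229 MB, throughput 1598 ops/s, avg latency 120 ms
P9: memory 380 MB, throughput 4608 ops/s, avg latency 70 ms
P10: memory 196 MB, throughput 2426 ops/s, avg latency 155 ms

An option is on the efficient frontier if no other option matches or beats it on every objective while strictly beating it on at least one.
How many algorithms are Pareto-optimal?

P1: dominated by P6 (memory 31≤72, throughput 2406≥1349, avg latency 54≤163).
P2: dominated by P6 (memory 31≤369, throughput 2406≥1082, avg latency 54≤102).
P3: not dominated.
P4: not dominated (best throughput).
P5: not dominated.
P6: not dominated (best memory).
P7: not dominated (best avg latency).
P8: dominated by P6 (memory 31≤229, throughput 2406≥1598, avg latency 54≤120).
P9: not dominated.
P10: not dominated.
Pareto-optimal: P3, P4, P5, P6, P7, P9, P10 → 7.

7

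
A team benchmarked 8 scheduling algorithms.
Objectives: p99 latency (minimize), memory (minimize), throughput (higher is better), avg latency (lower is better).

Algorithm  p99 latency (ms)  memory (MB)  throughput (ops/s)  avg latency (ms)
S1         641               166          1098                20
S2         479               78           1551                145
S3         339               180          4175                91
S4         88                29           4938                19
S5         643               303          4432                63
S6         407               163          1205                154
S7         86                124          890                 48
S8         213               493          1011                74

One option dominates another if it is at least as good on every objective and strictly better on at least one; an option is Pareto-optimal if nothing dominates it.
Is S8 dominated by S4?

Yes

S4 vs S8: p99 latency 88≤213, memory 29≤493, throughput 4938≥1011, avg latency 19≤74 — S4 is at least as good on every objective with at least one strict improvement.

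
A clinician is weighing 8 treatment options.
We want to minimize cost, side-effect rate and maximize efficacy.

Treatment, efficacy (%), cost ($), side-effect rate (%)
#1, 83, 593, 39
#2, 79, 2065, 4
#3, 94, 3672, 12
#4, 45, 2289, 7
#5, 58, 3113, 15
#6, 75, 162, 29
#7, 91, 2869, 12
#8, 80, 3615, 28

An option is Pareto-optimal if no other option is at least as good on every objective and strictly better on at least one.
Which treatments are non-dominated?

#1, #2, #3, #6, #7

#1: not dominated.
#2: not dominated (best side-effect rate).
#3: not dominated (best efficacy).
#4: dominated by #2 (efficacy 79≥45, cost 2065≤2289, side-effect rate 4≤7).
#5: dominated by #2 (efficacy 79≥58, cost 2065≤3113, side-effect rate 4≤15).
#6: not dominated (best cost).
#7: not dominated.
#8: dominated by #7 (efficacy 91≥80, cost 2869≤3615, side-effect rate 12≤28).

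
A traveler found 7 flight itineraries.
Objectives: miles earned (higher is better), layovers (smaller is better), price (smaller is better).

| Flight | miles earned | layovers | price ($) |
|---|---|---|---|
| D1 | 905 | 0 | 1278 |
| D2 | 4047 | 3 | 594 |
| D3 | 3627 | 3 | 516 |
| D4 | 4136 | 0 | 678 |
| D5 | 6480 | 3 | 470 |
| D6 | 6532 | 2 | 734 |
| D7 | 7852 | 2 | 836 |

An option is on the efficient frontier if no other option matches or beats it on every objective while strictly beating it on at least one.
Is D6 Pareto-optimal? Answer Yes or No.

D1: worse on miles earned (905 vs 6532).
D2: worse on miles earned (4047 vs 6532).
D3: worse on miles earned (3627 vs 6532).
D4: worse on miles earned (4136 vs 6532).
D5: worse on miles earned (6480 vs 6532).
D7: worse on price (836 vs 734).
No option is at least as good as D6 on every objective and strictly better on one.

Yes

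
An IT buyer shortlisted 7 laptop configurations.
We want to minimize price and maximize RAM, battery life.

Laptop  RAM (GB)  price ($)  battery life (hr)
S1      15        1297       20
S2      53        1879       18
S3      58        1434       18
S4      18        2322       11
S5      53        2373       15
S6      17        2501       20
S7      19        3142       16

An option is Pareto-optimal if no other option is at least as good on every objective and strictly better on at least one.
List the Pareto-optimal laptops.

S1: not dominated (best price).
S2: dominated by S3 (RAM 58≥53, price 1434≤1879, battery life 18≥18).
S3: not dominated (best RAM).
S4: dominated by S2 (RAM 53≥18, price 1879≤2322, battery life 18≥11).
S5: dominated by S2 (RAM 53≥53, price 1879≤2373, battery life 18≥15).
S6: not dominated.
S7: dominated by S2 (RAM 53≥19, price 1879≤3142, battery life 18≥16).

S1, S3, S6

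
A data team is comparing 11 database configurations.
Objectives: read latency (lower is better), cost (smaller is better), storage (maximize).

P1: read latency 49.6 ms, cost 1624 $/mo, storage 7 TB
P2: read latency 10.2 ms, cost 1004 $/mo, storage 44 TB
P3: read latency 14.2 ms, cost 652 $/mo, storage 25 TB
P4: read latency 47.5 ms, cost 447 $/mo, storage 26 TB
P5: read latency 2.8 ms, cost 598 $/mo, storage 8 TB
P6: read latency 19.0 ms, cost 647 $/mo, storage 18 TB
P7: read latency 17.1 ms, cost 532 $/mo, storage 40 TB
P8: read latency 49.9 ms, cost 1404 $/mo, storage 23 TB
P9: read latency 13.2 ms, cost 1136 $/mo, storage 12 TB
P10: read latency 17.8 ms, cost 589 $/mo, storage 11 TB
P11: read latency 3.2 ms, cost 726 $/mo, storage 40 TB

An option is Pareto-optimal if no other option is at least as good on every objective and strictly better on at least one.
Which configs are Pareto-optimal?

P1: dominated by P2 (read latency 10.2≤49.6, cost 1004≤1624, storage 44≥7).
P2: not dominated (best storage).
P3: not dominated.
P4: not dominated (best cost).
P5: not dominated (best read latency).
P6: dominated by P7 (read latency 17.1≤19.0, cost 532≤647, storage 40≥18).
P7: not dominated.
P8: dominated by P2 (read latency 10.2≤49.9, cost 1004≤1404, storage 44≥23).
P9: dominated by P2 (read latency 10.2≤13.2, cost 1004≤1136, storage 44≥12).
P10: dominated by P7 (read latency 17.1≤17.8, cost 532≤589, storage 40≥11).
P11: not dominated.

P2, P3, P4, P5, P7, P11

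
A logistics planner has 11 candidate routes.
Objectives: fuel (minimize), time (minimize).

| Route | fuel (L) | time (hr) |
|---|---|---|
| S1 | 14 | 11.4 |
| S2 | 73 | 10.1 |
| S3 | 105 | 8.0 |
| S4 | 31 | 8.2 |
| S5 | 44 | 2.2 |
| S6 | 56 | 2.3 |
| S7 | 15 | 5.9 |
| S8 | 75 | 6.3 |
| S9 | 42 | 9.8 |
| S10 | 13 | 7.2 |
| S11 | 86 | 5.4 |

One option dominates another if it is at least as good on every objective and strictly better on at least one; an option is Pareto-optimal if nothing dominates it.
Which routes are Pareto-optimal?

S1: dominated by S10 (fuel 13≤14, time 7.2≤11.4).
S2: dominated by S4 (fuel 31≤73, time 8.2≤10.1).
S3: dominated by S5 (fuel 44≤105, time 2.2≤8.0).
S4: dominated by S7 (fuel 15≤31, time 5.9≤8.2).
S5: not dominated (best time).
S6: dominated by S5 (fuel 44≤56, time 2.2≤2.3).
S7: not dominated.
S8: dominated by S5 (fuel 44≤75, time 2.2≤6.3).
S9: dominated by S4 (fuel 31≤42, time 8.2≤9.8).
S10: not dominated (best fuel).
S11: dominated by S5 (fuel 44≤86, time 2.2≤5.4).

S5, S7, S10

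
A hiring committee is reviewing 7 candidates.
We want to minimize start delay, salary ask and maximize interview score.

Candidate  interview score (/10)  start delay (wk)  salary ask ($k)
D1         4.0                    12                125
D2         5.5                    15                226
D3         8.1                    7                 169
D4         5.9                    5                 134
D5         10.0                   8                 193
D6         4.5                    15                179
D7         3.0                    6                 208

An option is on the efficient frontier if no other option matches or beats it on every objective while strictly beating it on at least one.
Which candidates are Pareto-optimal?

D1: not dominated (best salary ask).
D2: dominated by D3 (interview score 8.1≥5.5, start delay 7≤15, salary ask 169≤226).
D3: not dominated.
D4: not dominated (best start delay).
D5: not dominated (best interview score).
D6: dominated by D3 (interview score 8.1≥4.5, start delay 7≤15, salary ask 169≤179).
D7: dominated by D4 (interview score 5.9≥3.0, start delay 5≤6, salary ask 134≤208).

D1, D3, D4, D5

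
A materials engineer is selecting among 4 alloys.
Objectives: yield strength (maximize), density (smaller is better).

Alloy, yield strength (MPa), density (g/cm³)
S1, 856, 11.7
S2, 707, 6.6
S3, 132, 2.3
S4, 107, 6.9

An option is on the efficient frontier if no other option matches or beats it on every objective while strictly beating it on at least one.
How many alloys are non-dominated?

S1: not dominated (best yield strength).
S2: not dominated.
S3: not dominated (best density).
S4: dominated by S2 (yield strength 707≥107, density 6.6≤6.9).
Pareto-optimal: S1, S2, S3 → 3.

3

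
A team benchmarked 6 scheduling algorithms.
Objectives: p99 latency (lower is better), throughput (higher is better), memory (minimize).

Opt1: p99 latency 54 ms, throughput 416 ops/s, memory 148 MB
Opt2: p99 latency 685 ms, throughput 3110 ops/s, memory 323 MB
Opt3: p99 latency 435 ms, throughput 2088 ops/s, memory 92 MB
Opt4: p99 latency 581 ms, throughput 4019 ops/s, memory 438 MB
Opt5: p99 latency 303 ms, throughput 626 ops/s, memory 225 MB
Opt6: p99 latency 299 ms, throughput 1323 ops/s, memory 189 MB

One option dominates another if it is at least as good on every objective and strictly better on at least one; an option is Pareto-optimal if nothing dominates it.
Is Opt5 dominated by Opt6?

Yes

Opt6 vs Opt5: p99 latency 299≤303, throughput 1323≥626, memory 189≤225 — Opt6 is at least as good on every objective with at least one strict improvement.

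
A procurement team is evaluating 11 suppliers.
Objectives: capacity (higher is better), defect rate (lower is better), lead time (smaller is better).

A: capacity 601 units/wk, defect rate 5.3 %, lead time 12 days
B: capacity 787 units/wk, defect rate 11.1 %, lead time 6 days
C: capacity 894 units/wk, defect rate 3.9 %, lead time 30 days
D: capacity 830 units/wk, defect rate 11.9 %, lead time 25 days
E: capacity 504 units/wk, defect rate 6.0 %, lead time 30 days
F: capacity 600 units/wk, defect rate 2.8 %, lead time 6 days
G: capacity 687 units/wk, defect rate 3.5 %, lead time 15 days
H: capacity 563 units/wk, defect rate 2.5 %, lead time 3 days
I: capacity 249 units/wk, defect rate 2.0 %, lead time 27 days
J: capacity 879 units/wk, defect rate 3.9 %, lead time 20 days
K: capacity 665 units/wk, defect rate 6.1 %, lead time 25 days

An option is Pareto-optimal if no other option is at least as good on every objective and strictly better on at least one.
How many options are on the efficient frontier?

8

A: not dominated.
B: not dominated.
C: not dominated (best capacity).
D: dominated by J (capacity 879≥830, defect rate 3.9≤11.9, lead time 20≤25).
E: dominated by A (capacity 601≥504, defect rate 5.3≤6.0, lead time 12≤30).
F: not dominated.
G: not dominated.
H: not dominated (best lead time).
I: not dominated (best defect rate).
J: not dominated.
K: dominated by G (capacity 687≥665, defect rate 3.5≤6.1, lead time 15≤25).
Pareto-optimal: A, B, C, F, G, H, I, J → 8.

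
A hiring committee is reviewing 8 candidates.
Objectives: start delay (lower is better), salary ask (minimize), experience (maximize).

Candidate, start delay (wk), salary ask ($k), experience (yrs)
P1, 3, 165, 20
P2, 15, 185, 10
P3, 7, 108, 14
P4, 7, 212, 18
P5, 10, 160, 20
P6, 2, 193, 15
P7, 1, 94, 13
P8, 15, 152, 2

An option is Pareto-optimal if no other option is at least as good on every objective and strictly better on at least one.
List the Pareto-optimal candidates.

P1, P3, P5, P6, P7

P1: not dominated.
P2: dominated by P1 (start delay 3≤15, salary ask 165≤185, experience 20≥10).
P3: not dominated.
P4: dominated by P1 (start delay 3≤7, salary ask 165≤212, experience 20≥18).
P5: not dominated.
P6: not dominated.
P7: not dominated (best start delay).
P8: dominated by P3 (start delay 7≤15, salary ask 108≤152, experience 14≥2).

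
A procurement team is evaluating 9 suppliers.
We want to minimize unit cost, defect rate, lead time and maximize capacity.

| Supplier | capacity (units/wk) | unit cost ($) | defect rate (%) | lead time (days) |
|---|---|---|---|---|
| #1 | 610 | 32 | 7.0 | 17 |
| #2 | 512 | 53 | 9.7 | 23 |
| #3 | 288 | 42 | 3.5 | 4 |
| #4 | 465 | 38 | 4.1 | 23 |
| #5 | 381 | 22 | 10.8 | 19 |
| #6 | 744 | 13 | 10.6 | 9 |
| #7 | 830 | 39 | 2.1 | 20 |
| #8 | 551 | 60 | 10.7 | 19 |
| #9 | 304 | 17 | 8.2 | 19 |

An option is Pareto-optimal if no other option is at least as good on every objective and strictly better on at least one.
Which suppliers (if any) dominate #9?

none

#1: worse on unit cost (32 vs 17).
#2: worse on unit cost (53 vs 17).
#3: worse on capacity (288 vs 304).
#4: worse on unit cost (38 vs 17).
#5: worse on unit cost (22 vs 17).
#6: worse on defect rate (10.6 vs 8.2).
#7: worse on unit cost (39 vs 17).
#8: worse on unit cost (60 vs 17).
No option dominates #9.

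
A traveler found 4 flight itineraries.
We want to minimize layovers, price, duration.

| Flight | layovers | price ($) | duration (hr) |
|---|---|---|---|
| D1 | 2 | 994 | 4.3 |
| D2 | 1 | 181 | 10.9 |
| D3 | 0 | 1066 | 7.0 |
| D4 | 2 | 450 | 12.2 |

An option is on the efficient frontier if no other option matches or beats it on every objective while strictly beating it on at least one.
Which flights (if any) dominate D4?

D2: layovers 1≤2, price 181≤450, duration 10.9≤12.2 — dominates D4.
Others (D1, D3) are each worse than D4 on at least one objective.

D2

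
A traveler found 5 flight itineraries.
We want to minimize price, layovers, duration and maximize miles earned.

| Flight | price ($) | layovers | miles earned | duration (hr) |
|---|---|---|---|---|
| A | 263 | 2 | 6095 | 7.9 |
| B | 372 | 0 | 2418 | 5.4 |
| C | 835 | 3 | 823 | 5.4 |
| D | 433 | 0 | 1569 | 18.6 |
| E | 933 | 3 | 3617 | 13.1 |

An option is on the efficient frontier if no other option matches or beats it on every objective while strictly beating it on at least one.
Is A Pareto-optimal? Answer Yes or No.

Yes

B: worse on price (372 vs 263).
C: worse on price (835 vs 263).
D: worse on price (433 vs 263).
E: worse on price (933 vs 263).
No option is at least as good as A on every objective and strictly better on one.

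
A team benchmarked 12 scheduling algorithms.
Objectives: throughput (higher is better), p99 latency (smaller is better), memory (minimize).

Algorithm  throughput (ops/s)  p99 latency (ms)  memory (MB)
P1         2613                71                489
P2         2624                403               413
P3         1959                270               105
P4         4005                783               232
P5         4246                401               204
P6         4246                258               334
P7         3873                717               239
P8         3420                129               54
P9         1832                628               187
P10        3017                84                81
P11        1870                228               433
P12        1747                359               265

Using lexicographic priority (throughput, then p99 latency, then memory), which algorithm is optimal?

P6

First maximize throughput: best is 4246, kept {P5, P6}.
Then minimize p99 latency: best is 258, kept {P6}.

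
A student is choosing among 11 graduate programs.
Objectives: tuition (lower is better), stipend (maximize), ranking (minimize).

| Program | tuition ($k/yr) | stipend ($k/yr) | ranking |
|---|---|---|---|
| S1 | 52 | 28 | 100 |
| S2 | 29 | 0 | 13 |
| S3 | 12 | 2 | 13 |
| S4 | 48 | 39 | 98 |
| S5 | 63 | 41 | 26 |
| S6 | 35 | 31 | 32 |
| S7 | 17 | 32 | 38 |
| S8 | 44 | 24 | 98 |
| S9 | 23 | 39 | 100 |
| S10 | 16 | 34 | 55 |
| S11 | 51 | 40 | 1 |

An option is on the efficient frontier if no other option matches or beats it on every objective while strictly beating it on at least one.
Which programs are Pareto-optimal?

S3, S4, S5, S6, S7, S9, S10, S11

S1: dominated by S4 (tuition 48≤52, stipend 39≥28, ranking 98≤100).
S2: dominated by S3 (tuition 12≤29, stipend 2≥0, ranking 13≤13).
S3: not dominated (best tuition).
S4: not dominated.
S5: not dominated (best stipend).
S6: not dominated.
S7: not dominated.
S8: dominated by S6 (tuition 35≤44, stipend 31≥24, ranking 32≤98).
S9: not dominated.
S10: not dominated.
S11: not dominated (best ranking).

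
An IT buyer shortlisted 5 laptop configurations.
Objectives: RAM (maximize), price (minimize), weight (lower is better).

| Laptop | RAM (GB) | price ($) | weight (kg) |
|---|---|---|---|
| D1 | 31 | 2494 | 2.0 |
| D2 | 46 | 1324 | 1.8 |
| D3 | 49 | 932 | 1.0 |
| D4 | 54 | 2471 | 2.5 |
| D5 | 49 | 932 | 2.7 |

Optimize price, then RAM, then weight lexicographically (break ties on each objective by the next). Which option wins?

D3

First minimize price: best is 932, kept {D3, D5}.
Then maximize RAM: best is 49, kept {D3, D5}.
Then minimize weight: best is 1.0, kept {D3}.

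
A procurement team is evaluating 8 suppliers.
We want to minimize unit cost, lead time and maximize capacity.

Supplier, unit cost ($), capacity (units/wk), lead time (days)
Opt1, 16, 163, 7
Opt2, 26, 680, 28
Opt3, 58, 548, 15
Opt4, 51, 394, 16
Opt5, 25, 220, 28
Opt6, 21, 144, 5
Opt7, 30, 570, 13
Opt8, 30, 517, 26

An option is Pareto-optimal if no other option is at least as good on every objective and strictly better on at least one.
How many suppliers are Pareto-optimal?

Opt1: not dominated (best unit cost).
Opt2: not dominated (best capacity).
Opt3: dominated by Opt7 (unit cost 30≤58, capacity 570≥548, lead time 13≤15).
Opt4: dominated by Opt7 (unit cost 30≤51, capacity 570≥394, lead time 13≤16).
Opt5: not dominated.
Opt6: not dominated (best lead time).
Opt7: not dominated.
Opt8: dominated by Opt7 (unit cost 30≤30, capacity 570≥517, lead time 13≤26).
Pareto-optimal: Opt1, Opt2, Opt5, Opt6, Opt7 → 5.

5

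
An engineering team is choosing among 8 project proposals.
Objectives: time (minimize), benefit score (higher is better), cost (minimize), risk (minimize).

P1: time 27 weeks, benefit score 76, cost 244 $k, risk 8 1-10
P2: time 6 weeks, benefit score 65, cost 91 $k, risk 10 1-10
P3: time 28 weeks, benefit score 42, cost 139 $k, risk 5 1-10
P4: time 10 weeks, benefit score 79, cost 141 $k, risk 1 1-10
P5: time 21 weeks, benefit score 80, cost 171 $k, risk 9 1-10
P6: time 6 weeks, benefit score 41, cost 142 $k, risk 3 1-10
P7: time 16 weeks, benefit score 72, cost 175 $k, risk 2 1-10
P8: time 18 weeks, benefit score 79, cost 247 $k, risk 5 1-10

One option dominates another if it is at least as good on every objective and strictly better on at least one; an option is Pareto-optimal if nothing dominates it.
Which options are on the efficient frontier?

P1: dominated by P4 (time 10≤27, benefit score 79≥76, cost 141≤244, risk 1≤8).
P2: not dominated (best cost).
P3: not dominated.
P4: not dominated (best risk).
P5: not dominated (best benefit score).
P6: not dominated.
P7: dominated by P4 (time 10≤16, benefit score 79≥72, cost 141≤175, risk 1≤2).
P8: dominated by P4 (time 10≤18, benefit score 79≥79, cost 141≤247, risk 1≤5).

P2, P3, P4, P5, P6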